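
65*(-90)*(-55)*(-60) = -19305000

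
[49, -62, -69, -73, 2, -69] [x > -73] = keep x where x > -73: 49✓, -62✓, -69✓, -73✗, 2✓, -69✓
= [49, -62, -69, 2, -69]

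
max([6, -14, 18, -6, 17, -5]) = 18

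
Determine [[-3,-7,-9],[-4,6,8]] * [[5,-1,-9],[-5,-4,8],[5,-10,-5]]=C[0][0] = (-3)*(5) + (-7)*(-5) + (-9)*(5) = -25
C[0][1] = (-3)*(-1) + (-7)*(-4) + (-9)*(-10) = 121
C[0][2] = (-3)*(-9) + (-7)*(8) + (-9)*(-5) = 16
C[1][0] = (-4)*(5) + (6)*(-5) + (8)*(5) = -10
C[1][1] = (-4)*(-1) + (6)*(-4) + (8)*(-10) = -100
C[1][2] = (-4)*(-9) + (6)*(8) + (8)*(-5) = 44
= [[-25, 121, 16], [-10, -100, 44]]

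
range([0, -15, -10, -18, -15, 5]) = 23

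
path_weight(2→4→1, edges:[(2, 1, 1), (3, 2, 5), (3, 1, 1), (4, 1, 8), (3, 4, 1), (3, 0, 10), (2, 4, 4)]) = w(2→4)=4 + w(4→1)=8
= 12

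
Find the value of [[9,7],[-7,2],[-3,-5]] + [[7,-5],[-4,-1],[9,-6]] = [[16, 2], [-11, 1], [6, -11]]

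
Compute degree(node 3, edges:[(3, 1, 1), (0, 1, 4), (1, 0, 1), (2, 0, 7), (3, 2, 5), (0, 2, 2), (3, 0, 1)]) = incident: (3,1), (3,2), (3,0)
= 3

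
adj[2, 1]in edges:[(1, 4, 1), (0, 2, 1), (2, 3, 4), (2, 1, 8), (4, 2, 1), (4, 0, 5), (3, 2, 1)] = 8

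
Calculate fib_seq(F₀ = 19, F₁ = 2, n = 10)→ [19, 2, 21, 23, 44, 67, 111, 178, 289, 467]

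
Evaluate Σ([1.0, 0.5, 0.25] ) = 1.0 + 0.5 + 0.25
= 1.75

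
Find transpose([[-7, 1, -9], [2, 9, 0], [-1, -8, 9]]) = [[-7, 2, -1], [1, 9, -8], [-9, 0, 9]]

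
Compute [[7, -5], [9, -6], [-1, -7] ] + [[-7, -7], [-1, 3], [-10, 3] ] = [[0, -12], [8, -3], [-11, -4]]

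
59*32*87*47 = 7720032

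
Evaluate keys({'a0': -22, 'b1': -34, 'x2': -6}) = ['a0', 'b1', 'x2']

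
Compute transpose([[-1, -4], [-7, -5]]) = [[-1, -7], [-4, -5]]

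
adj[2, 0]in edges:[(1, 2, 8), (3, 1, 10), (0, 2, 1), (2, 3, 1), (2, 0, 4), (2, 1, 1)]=4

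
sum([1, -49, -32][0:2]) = slice → [1, -49]
1 + (-49)
= -48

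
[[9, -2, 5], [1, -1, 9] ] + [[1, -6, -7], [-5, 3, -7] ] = [[10, -8, -2], [-4, 2, 2]]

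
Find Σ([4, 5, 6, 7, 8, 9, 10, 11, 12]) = 72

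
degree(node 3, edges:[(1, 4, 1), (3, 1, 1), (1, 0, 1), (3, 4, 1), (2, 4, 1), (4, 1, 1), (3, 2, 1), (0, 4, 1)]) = 3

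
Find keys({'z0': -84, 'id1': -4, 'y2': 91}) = ['z0', 'id1', 'y2']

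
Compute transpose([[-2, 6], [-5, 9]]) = [[-2, -5], [6, 9]]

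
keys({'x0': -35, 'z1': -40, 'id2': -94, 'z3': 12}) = ['x0', 'z1', 'id2', 'z3']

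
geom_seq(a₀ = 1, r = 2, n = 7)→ a_0 = 1*2^0 = 1
a_1 = 1*2^1 = 2
a_2 = 1*2^2 = 4
...
= [1, 2, 4, 8, 16, 32, 64]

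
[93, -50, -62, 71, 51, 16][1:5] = [-50, -62, 71, 51]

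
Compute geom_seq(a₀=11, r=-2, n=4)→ a_0 = 11*(-2)^0 = 11
a_1 = 11*(-2)^1 = -22
a_2 = 11*(-2)^2 = 44
...
= [11, -22, 44, -88]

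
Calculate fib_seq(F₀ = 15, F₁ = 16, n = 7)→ [15, 16, 31, 47, 78, 125, 203]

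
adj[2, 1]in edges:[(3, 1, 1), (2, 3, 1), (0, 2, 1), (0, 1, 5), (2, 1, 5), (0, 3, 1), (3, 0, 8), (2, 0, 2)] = 5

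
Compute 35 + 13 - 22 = 26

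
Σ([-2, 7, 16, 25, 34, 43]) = (-2) + 7 + 16 + 25 + 34 + 43
= 123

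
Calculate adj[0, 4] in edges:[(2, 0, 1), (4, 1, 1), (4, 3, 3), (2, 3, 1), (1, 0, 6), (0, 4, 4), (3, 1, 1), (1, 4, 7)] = 4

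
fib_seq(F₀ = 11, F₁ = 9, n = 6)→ [11, 9, 20, 29, 49, 78]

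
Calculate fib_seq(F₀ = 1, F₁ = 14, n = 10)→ F_2 = F_1 + F_0 = 15
F_3 = F_2 + F_1 = 29
F_4 = F_3 + F_2 = 44
...
= [1, 14, 15, 29, 44, 73, 117, 190, 307, 497]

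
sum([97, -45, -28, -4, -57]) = -37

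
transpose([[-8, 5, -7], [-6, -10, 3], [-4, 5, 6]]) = [[-8, -6, -4], [5, -10, 5], [-7, 3, 6]]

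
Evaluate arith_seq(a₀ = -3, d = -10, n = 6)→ [-3, -13, -23, -33, -43, -53]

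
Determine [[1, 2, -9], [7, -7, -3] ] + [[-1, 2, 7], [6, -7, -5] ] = [[0, 4, -2], [13, -14, -8]]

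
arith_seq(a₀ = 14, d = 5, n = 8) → a_0 = 14 + 0*5 = 14
a_1 = 14 + 1*5 = 19
a_2 = 14 + 2*5 = 24
...
= [14, 19, 24, 29, 34, 39, 44, 49]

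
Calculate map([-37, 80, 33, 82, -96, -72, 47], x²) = (-37)²=1369, (80)²=6400, (33)²=1089, (82)²=6724, (-96)²=9216, (-72)²=5184, (47)²=2209
= [1369, 6400, 1089, 6724, 9216, 5184, 2209]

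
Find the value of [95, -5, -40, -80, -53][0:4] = [95, -5, -40, -80]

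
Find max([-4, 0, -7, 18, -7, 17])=18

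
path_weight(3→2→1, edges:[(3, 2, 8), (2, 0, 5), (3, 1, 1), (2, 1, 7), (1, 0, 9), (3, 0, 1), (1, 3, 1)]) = 15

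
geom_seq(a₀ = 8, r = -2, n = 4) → [8, -16, 32, -64]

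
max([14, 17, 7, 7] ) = 17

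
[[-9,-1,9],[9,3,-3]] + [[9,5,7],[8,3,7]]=[[0, 4, 16], [17, 6, 4]]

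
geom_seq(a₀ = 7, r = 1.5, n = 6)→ [7.0, 10.5, 15.75, 23.625, 35.4375, 53.15625]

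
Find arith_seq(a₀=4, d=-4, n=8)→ a_0 = 4 + 0*-4 = 4
a_1 = 4 + 1*-4 = 0
a_2 = 4 + 2*-4 = -4
...
= [4, 0, -4, -8, -12, -16, -20, -24]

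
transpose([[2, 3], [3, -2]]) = [[2, 3], [3, -2]]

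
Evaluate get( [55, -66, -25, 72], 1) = -66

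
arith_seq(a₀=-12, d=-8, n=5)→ [-12, -20, -28, -36, -44]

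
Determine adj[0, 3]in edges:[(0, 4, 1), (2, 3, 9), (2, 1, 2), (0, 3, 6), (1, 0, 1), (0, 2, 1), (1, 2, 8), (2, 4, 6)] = 6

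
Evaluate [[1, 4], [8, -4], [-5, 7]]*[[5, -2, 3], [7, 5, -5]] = C[0][0] = (1)*(5) + (4)*(7) = 33
C[0][1] = (1)*(-2) + (4)*(5) = 18
C[0][2] = (1)*(3) + (4)*(-5) = -17
C[1][0] = (8)*(5) + (-4)*(7) = 12
C[1][1] = (8)*(-2) + (-4)*(5) = -36
C[1][2] = (8)*(3) + (-4)*(-5) = 44
... (3 more cells)
= [[33, 18, -17], [12, -36, 44], [24, 45, -50]]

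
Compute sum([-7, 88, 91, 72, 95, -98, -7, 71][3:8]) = slice → [72, 95, -98, -7, 71]
72 + 95 + (-98) + (-7) + 71
= 133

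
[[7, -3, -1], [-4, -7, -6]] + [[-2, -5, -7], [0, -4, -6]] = [[5, -8, -8], [-4, -11, -12]]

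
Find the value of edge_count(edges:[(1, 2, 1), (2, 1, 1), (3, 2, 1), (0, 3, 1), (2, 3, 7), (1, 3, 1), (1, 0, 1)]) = 7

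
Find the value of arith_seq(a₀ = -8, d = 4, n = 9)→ [-8, -4, 0, 4, 8, 12, 16, 20, 24]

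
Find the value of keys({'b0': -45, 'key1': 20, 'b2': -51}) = ['b0', 'key1', 'b2']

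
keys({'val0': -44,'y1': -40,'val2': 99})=['val0', 'y1', 'val2']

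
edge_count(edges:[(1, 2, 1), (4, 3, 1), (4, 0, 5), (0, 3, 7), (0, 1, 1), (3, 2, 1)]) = 6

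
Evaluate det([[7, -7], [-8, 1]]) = (7)*(1) - (-7)*(-8)
= -49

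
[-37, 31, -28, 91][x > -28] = keep x where x > -28: -37✗, 31✓, -28✗, 91✓
= [31, 91]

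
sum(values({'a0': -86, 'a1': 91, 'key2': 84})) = (-86) + 91 + 84
= 89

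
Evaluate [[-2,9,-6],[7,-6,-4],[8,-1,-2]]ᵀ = [[-2, 7, 8], [9, -6, -1], [-6, -4, -2]]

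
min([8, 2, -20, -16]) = -20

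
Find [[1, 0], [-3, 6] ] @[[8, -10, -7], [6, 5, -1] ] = [[8, -10, -7], [12, 60, 15]]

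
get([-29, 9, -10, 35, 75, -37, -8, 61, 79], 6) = -8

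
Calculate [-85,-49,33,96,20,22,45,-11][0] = -85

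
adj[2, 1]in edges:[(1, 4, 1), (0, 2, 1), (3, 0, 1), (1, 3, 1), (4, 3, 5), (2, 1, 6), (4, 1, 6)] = 6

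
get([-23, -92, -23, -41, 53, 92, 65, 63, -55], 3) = -41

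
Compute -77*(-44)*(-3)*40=-406560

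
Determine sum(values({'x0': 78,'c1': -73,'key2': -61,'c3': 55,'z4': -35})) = -36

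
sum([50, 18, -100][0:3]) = -32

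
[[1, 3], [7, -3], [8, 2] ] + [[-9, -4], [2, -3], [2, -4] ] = [[-8, -1], [9, -6], [10, -2]]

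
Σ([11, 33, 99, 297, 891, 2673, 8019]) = 12023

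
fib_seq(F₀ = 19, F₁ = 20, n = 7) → F_2 = F_1 + F_0 = 39
F_3 = F_2 + F_1 = 59
F_4 = F_3 + F_2 = 98
...
= [19, 20, 39, 59, 98, 157, 255]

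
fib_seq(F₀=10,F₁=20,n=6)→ [10, 20, 30, 50, 80, 130]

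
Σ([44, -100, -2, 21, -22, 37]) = 44 + (-100) + (-2) + 21 + (-22) + 37
= -22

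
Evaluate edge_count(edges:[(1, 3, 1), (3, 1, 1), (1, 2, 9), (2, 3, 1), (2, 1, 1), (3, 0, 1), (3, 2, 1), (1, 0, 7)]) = 8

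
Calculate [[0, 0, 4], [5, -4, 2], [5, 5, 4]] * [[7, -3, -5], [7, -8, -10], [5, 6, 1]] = C[0][0] = (0)*(7) + (0)*(7) + (4)*(5) = 20
C[0][1] = (0)*(-3) + (0)*(-8) + (4)*(6) = 24
C[0][2] = (0)*(-5) + (0)*(-10) + (4)*(1) = 4
C[1][0] = (5)*(7) + (-4)*(7) + (2)*(5) = 17
C[1][1] = (5)*(-3) + (-4)*(-8) + (2)*(6) = 29
C[1][2] = (5)*(-5) + (-4)*(-10) + (2)*(1) = 17
... (3 more cells)
= [[20, 24, 4], [17, 29, 17], [90, -31, -71]]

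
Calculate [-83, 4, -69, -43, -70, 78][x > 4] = keep x where x > 4: -83✗, 4✗, -69✗, -43✗, -70✗, 78✓
= [78]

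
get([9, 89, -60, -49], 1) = 89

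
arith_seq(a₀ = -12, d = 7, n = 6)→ a_0 = -12 + 0*7 = -12
a_1 = -12 + 1*7 = -5
a_2 = -12 + 2*7 = 2
...
= [-12, -5, 2, 9, 16, 23]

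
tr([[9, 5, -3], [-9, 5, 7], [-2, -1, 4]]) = diagonal: 9 + 5 + 4
= 18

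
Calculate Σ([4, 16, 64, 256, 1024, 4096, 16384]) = 21844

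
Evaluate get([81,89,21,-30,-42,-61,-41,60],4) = -42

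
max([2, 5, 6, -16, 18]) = 18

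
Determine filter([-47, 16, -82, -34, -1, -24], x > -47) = [16, -34, -1, -24]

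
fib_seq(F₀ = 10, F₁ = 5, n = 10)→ [10, 5, 15, 20, 35, 55, 90, 145, 235, 380]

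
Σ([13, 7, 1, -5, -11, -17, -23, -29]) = 13 + 7 + 1 + (-5) + (-11) + (-17) + (-23) + (-29)
= -64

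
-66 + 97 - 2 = 29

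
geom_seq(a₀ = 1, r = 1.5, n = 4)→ a_0 = 1*1.5^0 = 1.0
a_1 = 1*1.5^1 = 1.5
a_2 = 1*1.5^2 = 2.25
...
= [1.0, 1.5, 2.25, 3.375]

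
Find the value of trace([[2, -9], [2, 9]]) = diagonal: 2 + 9
= 11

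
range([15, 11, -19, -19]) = 34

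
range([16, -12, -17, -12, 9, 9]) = 33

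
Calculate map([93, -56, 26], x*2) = [186, -112, 52]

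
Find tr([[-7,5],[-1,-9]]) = -16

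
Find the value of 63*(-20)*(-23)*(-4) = -115920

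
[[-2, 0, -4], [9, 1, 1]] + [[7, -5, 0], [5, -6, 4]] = [[5, -5, -4], [14, -5, 5]]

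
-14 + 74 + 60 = 120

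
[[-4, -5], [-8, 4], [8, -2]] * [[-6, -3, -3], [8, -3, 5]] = C[0][0] = (-4)*(-6) + (-5)*(8) = -16
C[0][1] = (-4)*(-3) + (-5)*(-3) = 27
C[0][2] = (-4)*(-3) + (-5)*(5) = -13
C[1][0] = (-8)*(-6) + (4)*(8) = 80
C[1][1] = (-8)*(-3) + (4)*(-3) = 12
C[1][2] = (-8)*(-3) + (4)*(5) = 44
... (3 more cells)
= [[-16, 27, -13], [80, 12, 44], [-64, -18, -34]]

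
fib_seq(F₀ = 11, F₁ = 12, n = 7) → [11, 12, 23, 35, 58, 93, 151]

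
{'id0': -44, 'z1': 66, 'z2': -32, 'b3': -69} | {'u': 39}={'id0': -44, 'z1': 66, 'z2': -32, 'b3': -69, 'u': 39}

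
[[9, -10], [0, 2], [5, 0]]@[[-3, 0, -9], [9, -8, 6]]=[[-117, 80, -141], [18, -16, 12], [-15, 0, -45]]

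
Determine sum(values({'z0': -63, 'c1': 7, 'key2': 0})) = (-63) + 7 + 0
= -56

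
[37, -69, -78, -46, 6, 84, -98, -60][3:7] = [-46, 6, 84, -98]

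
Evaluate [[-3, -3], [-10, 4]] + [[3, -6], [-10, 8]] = [[0, -9], [-20, 12]]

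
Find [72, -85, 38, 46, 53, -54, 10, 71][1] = -85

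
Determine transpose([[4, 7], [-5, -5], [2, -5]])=[[4, -5, 2], [7, -5, -5]]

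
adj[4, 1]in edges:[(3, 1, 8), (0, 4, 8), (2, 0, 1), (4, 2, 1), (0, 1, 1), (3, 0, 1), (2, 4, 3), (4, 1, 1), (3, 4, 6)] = 1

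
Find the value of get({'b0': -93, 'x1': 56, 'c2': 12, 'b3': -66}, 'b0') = -93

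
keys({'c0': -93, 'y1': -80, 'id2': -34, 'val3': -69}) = ['c0', 'y1', 'id2', 'val3']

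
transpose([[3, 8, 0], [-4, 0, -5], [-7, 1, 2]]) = [[3, -4, -7], [8, 0, 1], [0, -5, 2]]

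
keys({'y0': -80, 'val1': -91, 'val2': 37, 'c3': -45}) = ['y0', 'val1', 'val2', 'c3']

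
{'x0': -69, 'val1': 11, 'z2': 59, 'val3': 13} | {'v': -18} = {'x0': -69, 'val1': 11, 'z2': 59, 'val3': 13, 'v': -18}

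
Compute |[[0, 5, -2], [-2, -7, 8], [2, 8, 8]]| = 164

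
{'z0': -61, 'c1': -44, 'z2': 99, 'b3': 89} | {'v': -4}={'z0': -61, 'c1': -44, 'z2': 99, 'b3': 89, 'v': -4}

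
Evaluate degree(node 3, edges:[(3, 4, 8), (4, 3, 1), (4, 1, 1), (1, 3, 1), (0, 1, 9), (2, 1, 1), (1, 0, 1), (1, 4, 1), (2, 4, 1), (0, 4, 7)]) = 3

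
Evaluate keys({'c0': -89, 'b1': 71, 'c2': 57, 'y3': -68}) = ['c0', 'b1', 'c2', 'y3']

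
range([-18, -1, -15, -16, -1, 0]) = 18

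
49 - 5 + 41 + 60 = 145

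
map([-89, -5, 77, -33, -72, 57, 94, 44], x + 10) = -89+10=-79, -5+10=5, 77+10=87, -33+10=-23, -72+10=-62, 57+10=67, 94+10=104, 44+10=54
= [-79, 5, 87, -23, -62, 67, 104, 54]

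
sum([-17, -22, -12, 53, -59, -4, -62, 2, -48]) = -169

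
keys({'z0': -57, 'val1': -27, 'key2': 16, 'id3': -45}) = ['z0', 'val1', 'key2', 'id3']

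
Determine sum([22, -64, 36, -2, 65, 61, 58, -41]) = 135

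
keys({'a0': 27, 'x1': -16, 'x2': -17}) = ['a0', 'x1', 'x2']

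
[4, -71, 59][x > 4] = [59]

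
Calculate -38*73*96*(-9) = 2396736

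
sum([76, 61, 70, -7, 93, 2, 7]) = 76 + 61 + 70 + (-7) + 93 + 2 + 7
= 302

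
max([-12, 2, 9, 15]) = 15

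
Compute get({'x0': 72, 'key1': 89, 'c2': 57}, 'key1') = 89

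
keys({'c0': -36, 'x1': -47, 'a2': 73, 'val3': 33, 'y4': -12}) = ['c0', 'x1', 'a2', 'val3', 'y4']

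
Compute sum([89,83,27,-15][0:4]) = slice → [89, 83, 27, -15]
89 + 83 + 27 + (-15)
= 184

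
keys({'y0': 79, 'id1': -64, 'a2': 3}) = ['y0', 'id1', 'a2']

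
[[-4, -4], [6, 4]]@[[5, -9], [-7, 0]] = [[8, 36], [2, -54]]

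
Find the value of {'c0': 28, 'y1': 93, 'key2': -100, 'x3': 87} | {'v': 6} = {'c0': 28, 'y1': 93, 'key2': -100, 'x3': 87, 'v': 6}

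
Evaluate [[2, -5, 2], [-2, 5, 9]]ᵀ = [[2, -2], [-5, 5], [2, 9]]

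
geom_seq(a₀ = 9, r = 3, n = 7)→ a_0 = 9*3^0 = 9
a_1 = 9*3^1 = 27
a_2 = 9*3^2 = 81
...
= [9, 27, 81, 243, 729, 2187, 6561]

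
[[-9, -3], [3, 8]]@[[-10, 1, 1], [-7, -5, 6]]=C[0][0] = (-9)*(-10) + (-3)*(-7) = 111
C[0][1] = (-9)*(1) + (-3)*(-5) = 6
C[0][2] = (-9)*(1) + (-3)*(6) = -27
C[1][0] = (3)*(-10) + (8)*(-7) = -86
C[1][1] = (3)*(1) + (8)*(-5) = -37
C[1][2] = (3)*(1) + (8)*(6) = 51
= [[111, 6, -27], [-86, -37, 51]]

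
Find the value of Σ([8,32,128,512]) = 8 + 32 + 128 + 512
= 680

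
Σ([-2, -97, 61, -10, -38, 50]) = -36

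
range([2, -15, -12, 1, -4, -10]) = 17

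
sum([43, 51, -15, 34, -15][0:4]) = 113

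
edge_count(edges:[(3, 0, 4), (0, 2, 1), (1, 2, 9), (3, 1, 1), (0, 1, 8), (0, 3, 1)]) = 6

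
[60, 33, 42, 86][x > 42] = [60, 86]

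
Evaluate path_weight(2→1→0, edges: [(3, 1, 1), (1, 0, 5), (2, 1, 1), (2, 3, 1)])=w(2→1)=1 + w(1→0)=5
= 6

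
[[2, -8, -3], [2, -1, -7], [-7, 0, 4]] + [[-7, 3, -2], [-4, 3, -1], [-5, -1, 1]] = [[-5, -5, -5], [-2, 2, -8], [-12, -1, 5]]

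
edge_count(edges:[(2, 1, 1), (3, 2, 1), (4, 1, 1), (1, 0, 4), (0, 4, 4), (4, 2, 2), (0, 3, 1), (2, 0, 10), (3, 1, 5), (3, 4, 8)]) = 10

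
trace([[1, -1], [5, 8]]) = 9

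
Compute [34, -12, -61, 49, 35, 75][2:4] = [-61, 49]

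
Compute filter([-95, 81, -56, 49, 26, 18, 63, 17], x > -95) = [81, -56, 49, 26, 18, 63, 17]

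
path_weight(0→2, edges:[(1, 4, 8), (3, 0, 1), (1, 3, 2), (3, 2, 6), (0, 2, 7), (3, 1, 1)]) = 7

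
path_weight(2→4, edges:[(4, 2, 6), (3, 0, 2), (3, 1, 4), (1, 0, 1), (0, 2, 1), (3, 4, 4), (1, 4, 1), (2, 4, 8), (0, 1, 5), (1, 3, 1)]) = 8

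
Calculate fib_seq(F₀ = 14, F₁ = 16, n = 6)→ [14, 16, 30, 46, 76, 122]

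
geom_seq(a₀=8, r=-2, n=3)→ a_0 = 8*(-2)^0 = 8
a_1 = 8*(-2)^1 = -16
a_2 = 8*(-2)^2 = 32
= [8, -16, 32]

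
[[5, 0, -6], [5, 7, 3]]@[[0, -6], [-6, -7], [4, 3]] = [[-24, -48], [-30, -70]]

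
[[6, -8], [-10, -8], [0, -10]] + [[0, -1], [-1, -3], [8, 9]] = [[6, -9], [-11, -11], [8, -1]]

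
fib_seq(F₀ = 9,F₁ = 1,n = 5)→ [9, 1, 10, 11, 21]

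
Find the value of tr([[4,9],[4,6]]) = 10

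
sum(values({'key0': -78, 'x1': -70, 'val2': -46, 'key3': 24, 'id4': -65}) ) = (-78) + (-70) + (-46) + 24 + (-65)
= -235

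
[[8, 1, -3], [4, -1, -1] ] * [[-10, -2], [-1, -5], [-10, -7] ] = [[-51, 0], [-29, 4]]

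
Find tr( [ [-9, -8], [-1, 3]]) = diagonal: (-9) + 3
= -6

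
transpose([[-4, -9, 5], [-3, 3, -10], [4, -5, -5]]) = [[-4, -3, 4], [-9, 3, -5], [5, -10, -5]]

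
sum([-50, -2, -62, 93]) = (-50) + (-2) + (-62) + 93
= -21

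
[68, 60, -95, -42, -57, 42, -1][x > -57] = keep x where x > -57: 68✓, 60✓, -95✗, -42✓, -57✗, 42✓, -1✓
= [68, 60, -42, 42, -1]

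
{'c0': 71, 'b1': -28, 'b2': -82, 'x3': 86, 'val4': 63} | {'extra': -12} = {'c0': 71, 'b1': -28, 'b2': -82, 'x3': 86, 'val4': 63, 'extra': -12}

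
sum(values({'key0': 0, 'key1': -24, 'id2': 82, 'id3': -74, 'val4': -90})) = -106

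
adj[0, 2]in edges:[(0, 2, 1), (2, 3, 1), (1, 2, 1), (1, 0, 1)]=1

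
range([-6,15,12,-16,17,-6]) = 33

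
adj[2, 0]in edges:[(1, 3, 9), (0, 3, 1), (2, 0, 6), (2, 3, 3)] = 6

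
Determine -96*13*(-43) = 53664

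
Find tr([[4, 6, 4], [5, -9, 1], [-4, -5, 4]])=-1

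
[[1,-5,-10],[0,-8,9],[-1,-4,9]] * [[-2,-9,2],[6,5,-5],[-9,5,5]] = C[0][0] = (1)*(-2) + (-5)*(6) + (-10)*(-9) = 58
C[0][1] = (1)*(-9) + (-5)*(5) + (-10)*(5) = -84
C[0][2] = (1)*(2) + (-5)*(-5) + (-10)*(5) = -23
C[1][0] = (0)*(-2) + (-8)*(6) + (9)*(-9) = -129
C[1][1] = (0)*(-9) + (-8)*(5) + (9)*(5) = 5
C[1][2] = (0)*(2) + (-8)*(-5) + (9)*(5) = 85
... (3 more cells)
= [[58, -84, -23], [-129, 5, 85], [-103, 34, 63]]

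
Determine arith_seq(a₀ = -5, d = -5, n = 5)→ [-5, -10, -15, -20, -25]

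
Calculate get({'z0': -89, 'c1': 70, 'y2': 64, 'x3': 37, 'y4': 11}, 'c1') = 70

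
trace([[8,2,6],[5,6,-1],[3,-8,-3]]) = diagonal: 8 + 6 + (-3)
= 11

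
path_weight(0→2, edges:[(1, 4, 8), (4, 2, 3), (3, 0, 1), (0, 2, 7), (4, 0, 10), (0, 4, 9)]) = 7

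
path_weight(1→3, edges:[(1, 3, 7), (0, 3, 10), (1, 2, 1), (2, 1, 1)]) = 7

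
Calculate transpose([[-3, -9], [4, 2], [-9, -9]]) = [[-3, 4, -9], [-9, 2, -9]]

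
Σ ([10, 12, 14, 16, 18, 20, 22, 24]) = 136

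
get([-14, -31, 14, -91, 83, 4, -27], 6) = -27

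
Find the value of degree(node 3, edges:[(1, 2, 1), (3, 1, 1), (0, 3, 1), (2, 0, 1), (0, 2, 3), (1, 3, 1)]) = 3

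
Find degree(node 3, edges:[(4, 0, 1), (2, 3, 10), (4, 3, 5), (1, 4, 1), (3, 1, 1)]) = incident: (2,3), (4,3), (3,1)
= 3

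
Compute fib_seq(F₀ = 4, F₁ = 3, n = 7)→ F_2 = F_1 + F_0 = 7
F_3 = F_2 + F_1 = 10
F_4 = F_3 + F_2 = 17
...
= [4, 3, 7, 10, 17, 27, 44]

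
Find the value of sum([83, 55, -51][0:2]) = 138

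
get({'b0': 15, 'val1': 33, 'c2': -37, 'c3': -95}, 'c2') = -37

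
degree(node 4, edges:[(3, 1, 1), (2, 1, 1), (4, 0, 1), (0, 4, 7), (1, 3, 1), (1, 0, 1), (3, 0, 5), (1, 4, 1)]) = 3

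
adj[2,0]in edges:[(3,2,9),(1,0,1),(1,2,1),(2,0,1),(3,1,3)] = 1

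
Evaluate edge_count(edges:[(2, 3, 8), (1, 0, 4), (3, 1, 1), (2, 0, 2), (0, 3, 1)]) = 5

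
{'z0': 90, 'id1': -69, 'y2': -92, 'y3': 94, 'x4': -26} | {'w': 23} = {'z0': 90, 'id1': -69, 'y2': -92, 'y3': 94, 'x4': -26, 'w': 23}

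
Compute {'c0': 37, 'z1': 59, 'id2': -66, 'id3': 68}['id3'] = 68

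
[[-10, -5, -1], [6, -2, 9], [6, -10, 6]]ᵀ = [[-10, 6, 6], [-5, -2, -10], [-1, 9, 6]]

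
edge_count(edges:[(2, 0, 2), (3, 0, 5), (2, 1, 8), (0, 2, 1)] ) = 4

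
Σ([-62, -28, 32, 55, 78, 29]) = (-62) + (-28) + 32 + 55 + 78 + 29
= 104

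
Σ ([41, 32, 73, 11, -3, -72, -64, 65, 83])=41 + 32 + 73 + 11 + (-3) + (-72) + (-64) + 65 + 83
= 166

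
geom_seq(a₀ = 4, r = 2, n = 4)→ a_0 = 4*2^0 = 4
a_1 = 4*2^1 = 8
a_2 = 4*2^2 = 16
...
= [4, 8, 16, 32]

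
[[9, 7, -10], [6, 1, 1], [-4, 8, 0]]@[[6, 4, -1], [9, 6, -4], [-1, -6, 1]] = C[0][0] = (9)*(6) + (7)*(9) + (-10)*(-1) = 127
C[0][1] = (9)*(4) + (7)*(6) + (-10)*(-6) = 138
C[0][2] = (9)*(-1) + (7)*(-4) + (-10)*(1) = -47
C[1][0] = (6)*(6) + (1)*(9) + (1)*(-1) = 44
C[1][1] = (6)*(4) + (1)*(6) + (1)*(-6) = 24
C[1][2] = (6)*(-1) + (1)*(-4) + (1)*(1) = -9
... (3 more cells)
= [[127, 138, -47], [44, 24, -9], [48, 32, -28]]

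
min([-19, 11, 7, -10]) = -19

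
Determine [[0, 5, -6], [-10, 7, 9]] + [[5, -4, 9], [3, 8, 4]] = [[5, 1, 3], [-7, 15, 13]]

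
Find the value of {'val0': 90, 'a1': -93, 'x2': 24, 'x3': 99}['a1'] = -93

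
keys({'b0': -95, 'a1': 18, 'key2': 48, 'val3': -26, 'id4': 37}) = ['b0', 'a1', 'key2', 'val3', 'id4']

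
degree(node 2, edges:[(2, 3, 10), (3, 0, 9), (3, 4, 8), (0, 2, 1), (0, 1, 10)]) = incident: (2,3), (0,2)
= 2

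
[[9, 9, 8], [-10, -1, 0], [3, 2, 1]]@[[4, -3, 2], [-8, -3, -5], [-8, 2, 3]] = [[-100, -38, -3], [-32, 33, -15], [-12, -13, -1]]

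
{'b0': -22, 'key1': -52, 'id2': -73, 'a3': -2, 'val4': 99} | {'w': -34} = {'b0': -22, 'key1': -52, 'id2': -73, 'a3': -2, 'val4': 99, 'w': -34}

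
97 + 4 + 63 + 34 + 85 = 283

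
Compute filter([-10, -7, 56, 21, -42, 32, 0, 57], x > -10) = [-7, 56, 21, 32, 0, 57]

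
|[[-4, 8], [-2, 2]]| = 8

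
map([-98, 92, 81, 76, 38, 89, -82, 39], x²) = [9604, 8464, 6561, 5776, 1444, 7921, 6724, 1521]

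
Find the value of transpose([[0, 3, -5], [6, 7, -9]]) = [[0, 6], [3, 7], [-5, -9]]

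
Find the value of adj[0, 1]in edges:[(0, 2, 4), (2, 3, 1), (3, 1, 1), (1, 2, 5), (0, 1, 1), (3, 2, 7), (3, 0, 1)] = 1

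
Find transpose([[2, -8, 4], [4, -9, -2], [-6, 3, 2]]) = [[2, 4, -6], [-8, -9, 3], [4, -2, 2]]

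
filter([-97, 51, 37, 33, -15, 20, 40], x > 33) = [51, 37, 40]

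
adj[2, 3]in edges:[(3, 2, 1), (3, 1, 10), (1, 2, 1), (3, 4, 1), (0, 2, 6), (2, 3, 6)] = 6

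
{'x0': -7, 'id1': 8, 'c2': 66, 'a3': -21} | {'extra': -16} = {'x0': -7, 'id1': 8, 'c2': 66, 'a3': -21, 'extra': -16}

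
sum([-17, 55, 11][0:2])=38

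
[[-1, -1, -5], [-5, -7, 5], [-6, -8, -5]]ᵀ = [[-1, -5, -6], [-1, -7, -8], [-5, 5, -5]]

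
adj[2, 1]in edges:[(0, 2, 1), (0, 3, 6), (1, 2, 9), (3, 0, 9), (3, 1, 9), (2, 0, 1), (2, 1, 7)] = 7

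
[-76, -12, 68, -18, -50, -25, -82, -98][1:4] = [-12, 68, -18]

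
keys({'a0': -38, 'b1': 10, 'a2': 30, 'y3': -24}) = ['a0', 'b1', 'a2', 'y3']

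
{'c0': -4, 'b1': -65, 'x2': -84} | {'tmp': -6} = {'c0': -4, 'b1': -65, 'x2': -84, 'tmp': -6}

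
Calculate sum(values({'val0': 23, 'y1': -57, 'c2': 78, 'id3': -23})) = 23 + (-57) + 78 + (-23)
= 21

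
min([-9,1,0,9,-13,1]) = -13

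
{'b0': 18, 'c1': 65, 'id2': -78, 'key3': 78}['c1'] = 65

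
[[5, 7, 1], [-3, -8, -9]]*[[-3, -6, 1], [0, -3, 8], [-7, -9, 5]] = [[-22, -60, 66], [72, 123, -112]]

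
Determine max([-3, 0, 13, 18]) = 18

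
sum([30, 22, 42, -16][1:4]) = 48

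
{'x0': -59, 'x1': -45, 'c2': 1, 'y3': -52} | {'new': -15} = {'x0': -59, 'x1': -45, 'c2': 1, 'y3': -52, 'new': -15}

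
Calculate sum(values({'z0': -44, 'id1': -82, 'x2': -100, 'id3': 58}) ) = (-44) + (-82) + (-100) + 58
= -168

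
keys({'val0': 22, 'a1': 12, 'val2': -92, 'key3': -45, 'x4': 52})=['val0', 'a1', 'val2', 'key3', 'x4']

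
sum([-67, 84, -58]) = (-67) + 84 + (-58)
= -41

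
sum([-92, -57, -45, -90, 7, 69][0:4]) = slice → [-92, -57, -45, -90]
(-92) + (-57) + (-45) + (-90)
= -284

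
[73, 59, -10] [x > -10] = [73, 59]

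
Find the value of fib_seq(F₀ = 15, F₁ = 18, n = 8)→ F_2 = F_1 + F_0 = 33
F_3 = F_2 + F_1 = 51
F_4 = F_3 + F_2 = 84
...
= [15, 18, 33, 51, 84, 135, 219, 354]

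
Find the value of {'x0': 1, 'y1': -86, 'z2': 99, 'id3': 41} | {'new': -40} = {'x0': 1, 'y1': -86, 'z2': 99, 'id3': 41, 'new': -40}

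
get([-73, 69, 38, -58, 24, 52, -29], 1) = 69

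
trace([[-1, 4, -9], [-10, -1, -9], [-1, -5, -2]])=-4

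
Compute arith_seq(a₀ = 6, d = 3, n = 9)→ [6, 9, 12, 15, 18, 21, 24, 27, 30]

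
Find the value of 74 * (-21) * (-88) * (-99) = -13538448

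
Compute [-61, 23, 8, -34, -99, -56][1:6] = [23, 8, -34, -99, -56]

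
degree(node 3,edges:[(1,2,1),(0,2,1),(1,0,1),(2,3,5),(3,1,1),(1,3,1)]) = incident: (2,3), (3,1), (1,3)
= 3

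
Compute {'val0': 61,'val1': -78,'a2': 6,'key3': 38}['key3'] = 38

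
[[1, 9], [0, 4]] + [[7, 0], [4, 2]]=[[8, 9], [4, 6]]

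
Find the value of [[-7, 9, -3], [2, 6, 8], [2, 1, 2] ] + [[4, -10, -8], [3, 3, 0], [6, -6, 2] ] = [[-3, -1, -11], [5, 9, 8], [8, -5, 4]]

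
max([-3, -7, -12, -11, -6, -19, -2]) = -2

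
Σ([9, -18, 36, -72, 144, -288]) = 9 + -18 + 36 + -72 + 144 + -288
= -189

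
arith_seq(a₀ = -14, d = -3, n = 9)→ a_0 = -14 + 0*-3 = -14
a_1 = -14 + 1*-3 = -17
a_2 = -14 + 2*-3 = -20
...
= [-14, -17, -20, -23, -26, -29, -32, -35, -38]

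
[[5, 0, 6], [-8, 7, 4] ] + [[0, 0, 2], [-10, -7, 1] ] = [[5, 0, 8], [-18, 0, 5]]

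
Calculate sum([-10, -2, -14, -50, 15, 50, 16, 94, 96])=(-10) + (-2) + (-14) + (-50) + 15 + 50 + 16 + 94 + 96
= 195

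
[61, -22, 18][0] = 61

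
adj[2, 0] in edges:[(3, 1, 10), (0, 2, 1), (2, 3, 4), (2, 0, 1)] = 1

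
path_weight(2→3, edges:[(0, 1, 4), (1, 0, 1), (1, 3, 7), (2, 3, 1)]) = w(2→3)=1
= 1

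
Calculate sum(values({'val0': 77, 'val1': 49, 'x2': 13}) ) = 77 + 49 + 13
= 139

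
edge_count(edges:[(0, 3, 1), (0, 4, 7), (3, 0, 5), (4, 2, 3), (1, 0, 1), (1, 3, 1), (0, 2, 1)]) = 7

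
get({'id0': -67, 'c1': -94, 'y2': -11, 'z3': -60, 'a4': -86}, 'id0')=-67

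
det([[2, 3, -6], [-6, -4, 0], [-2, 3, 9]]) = 246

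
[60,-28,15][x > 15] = keep x where x > 15: 60✓, -28✗, 15✗
= [60]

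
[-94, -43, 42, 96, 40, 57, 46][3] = 96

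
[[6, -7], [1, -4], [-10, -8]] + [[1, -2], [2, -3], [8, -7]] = [[7, -9], [3, -7], [-2, -15]]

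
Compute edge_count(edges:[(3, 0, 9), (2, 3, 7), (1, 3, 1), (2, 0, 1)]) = 4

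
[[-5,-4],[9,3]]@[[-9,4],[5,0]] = [[25, -20], [-66, 36]]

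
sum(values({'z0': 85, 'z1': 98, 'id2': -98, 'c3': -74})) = 11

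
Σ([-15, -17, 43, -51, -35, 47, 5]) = -23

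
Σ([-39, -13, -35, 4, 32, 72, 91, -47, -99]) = (-39) + (-13) + (-35) + 4 + 32 + 72 + 91 + (-47) + (-99)
= -34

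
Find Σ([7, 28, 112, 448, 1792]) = 7 + 28 + 112 + 448 + 1792
= 2387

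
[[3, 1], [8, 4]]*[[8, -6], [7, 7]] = C[0][0] = (3)*(8) + (1)*(7) = 31
C[0][1] = (3)*(-6) + (1)*(7) = -11
C[1][0] = (8)*(8) + (4)*(7) = 92
C[1][1] = (8)*(-6) + (4)*(7) = -20
= [[31, -11], [92, -20]]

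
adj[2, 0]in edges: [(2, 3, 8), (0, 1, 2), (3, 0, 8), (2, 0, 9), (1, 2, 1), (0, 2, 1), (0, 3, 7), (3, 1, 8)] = 9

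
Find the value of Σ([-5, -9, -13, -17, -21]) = -65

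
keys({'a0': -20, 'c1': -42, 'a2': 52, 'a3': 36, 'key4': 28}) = ['a0', 'c1', 'a2', 'a3', 'key4']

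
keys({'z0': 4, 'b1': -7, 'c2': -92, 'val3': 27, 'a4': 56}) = ['z0', 'b1', 'c2', 'val3', 'a4']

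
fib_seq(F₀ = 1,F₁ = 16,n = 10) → [1, 16, 17, 33, 50, 83, 133, 216, 349, 565]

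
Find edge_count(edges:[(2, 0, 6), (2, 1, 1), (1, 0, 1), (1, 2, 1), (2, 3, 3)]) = 5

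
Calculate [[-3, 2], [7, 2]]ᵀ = [[-3, 7], [2, 2]]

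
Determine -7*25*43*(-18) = 135450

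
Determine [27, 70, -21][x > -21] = [27, 70]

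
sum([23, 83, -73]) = 33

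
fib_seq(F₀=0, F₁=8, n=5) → [0, 8, 8, 16, 24]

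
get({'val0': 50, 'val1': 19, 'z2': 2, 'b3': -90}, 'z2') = 2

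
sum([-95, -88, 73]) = (-95) + (-88) + 73
= -110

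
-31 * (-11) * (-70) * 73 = -1742510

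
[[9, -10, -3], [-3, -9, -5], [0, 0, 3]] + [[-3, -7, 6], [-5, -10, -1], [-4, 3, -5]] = [[6, -17, 3], [-8, -19, -6], [-4, 3, -2]]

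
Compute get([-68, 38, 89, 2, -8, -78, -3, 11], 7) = 11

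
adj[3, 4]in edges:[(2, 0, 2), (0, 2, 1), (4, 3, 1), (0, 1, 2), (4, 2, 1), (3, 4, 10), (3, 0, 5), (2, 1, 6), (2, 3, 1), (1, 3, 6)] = 10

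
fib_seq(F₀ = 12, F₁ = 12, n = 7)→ [12, 12, 24, 36, 60, 96, 156]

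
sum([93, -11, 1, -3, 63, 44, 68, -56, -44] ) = 155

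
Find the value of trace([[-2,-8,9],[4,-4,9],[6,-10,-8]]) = diagonal: (-2) + (-4) + (-8)
= -14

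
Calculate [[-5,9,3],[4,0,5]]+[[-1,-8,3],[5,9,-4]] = [[-6, 1, 6], [9, 9, 1]]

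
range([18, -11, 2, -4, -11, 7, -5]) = 29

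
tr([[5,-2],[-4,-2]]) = 3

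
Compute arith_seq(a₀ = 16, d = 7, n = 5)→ [16, 23, 30, 37, 44]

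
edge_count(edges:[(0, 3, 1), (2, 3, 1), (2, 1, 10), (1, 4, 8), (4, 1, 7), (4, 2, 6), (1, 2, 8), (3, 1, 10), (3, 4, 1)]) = 9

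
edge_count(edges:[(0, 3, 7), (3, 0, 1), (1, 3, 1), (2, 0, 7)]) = 4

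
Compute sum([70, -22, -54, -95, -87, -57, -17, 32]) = -230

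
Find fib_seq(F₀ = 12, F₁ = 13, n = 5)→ [12, 13, 25, 38, 63]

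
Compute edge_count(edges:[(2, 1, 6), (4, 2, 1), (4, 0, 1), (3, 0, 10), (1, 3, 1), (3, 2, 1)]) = 6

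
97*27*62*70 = 11366460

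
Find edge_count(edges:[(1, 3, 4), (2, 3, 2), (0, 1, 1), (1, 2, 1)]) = 4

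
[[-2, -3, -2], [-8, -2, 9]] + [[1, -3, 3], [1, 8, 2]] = [[-1, -6, 1], [-7, 6, 11]]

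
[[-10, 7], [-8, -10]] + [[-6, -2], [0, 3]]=[[-16, 5], [-8, -7]]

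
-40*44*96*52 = -8785920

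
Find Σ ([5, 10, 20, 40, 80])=5 + 10 + 20 + 40 + 80
= 155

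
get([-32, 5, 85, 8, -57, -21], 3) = 8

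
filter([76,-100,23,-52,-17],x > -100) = [76, 23, -52, -17]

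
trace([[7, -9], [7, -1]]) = diagonal: 7 + (-1)
= 6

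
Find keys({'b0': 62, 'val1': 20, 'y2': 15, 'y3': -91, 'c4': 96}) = ['b0', 'val1', 'y2', 'y3', 'c4']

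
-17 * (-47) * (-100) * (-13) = 1038700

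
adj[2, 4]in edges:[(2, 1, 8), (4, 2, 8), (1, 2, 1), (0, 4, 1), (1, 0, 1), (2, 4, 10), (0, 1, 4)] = 10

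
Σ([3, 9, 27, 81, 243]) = 363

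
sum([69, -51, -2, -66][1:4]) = slice → [-51, -2, -66]
(-51) + (-2) + (-66)
= -119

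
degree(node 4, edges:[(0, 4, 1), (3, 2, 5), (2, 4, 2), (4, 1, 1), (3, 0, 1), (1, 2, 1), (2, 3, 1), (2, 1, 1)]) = 3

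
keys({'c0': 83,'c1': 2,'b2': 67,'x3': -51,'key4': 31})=['c0', 'c1', 'b2', 'x3', 'key4']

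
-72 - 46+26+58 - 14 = -48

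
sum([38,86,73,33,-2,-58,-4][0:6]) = 170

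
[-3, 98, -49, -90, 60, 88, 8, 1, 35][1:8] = [98, -49, -90, 60, 88, 8, 1]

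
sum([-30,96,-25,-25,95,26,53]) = 190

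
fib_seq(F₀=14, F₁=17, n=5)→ F_2 = F_1 + F_0 = 31
F_3 = F_2 + F_1 = 48
F_4 = F_3 + F_2 = 79
= [14, 17, 31, 48, 79]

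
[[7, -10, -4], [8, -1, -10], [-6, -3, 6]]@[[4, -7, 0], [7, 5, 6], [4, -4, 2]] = [[-58, -83, -68], [-15, -21, -26], [-21, 3, -6]]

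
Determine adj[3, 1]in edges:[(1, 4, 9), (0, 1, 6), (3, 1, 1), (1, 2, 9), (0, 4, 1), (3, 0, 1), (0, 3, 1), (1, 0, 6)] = 1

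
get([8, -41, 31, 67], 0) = 8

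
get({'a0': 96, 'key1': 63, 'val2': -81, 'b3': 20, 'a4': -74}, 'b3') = 20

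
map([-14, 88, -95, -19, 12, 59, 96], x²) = (-14)²=196, (88)²=7744, (-95)²=9025, (-19)²=361, (12)²=144, (59)²=3481, (96)²=9216
= [196, 7744, 9025, 361, 144, 3481, 9216]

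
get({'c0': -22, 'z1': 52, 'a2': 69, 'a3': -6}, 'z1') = 52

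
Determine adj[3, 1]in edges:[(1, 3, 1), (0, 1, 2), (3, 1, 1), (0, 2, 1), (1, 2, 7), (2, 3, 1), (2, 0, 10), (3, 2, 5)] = 1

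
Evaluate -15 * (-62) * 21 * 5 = 97650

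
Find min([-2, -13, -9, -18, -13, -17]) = -18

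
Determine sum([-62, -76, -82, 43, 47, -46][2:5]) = 8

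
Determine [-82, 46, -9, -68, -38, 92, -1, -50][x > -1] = [46, 92]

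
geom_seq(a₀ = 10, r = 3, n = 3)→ [10, 30, 90]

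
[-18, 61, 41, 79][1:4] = [61, 41, 79]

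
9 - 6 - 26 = -23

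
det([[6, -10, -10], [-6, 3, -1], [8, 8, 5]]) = 638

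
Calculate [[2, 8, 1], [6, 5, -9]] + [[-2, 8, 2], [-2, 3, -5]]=[[0, 16, 3], [4, 8, -14]]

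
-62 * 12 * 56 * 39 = -1624896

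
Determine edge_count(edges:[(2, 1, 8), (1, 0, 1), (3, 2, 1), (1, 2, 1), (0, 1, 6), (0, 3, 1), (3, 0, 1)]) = 7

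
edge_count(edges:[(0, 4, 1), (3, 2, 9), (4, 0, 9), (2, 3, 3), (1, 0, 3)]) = 5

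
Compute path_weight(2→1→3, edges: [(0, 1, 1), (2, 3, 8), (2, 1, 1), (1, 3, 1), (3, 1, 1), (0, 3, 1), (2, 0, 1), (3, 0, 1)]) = 2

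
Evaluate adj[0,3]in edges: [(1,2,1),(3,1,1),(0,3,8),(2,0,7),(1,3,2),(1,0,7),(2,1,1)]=8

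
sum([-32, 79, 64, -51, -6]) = (-32) + 79 + 64 + (-51) + (-6)
= 54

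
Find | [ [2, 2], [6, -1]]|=-14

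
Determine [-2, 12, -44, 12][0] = -2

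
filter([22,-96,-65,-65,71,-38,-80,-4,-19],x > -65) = keep x where x > -65: 22✓, -96✗, -65✗, -65✗, 71✓, -38✓, -80✗, -4✓, -19✓
= [22, 71, -38, -4, -19]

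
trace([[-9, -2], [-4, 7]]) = diagonal: (-9) + 7
= -2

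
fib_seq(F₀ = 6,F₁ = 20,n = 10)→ [6, 20, 26, 46, 72, 118, 190, 308, 498, 806]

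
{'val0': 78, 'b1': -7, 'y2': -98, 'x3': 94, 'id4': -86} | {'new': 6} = {'val0': 78, 'b1': -7, 'y2': -98, 'x3': 94, 'id4': -86, 'new': 6}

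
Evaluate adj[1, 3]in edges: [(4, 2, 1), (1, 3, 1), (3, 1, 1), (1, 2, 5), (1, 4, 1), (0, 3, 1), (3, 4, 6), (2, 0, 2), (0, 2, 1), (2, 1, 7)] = 1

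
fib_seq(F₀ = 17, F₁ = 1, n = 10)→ [17, 1, 18, 19, 37, 56, 93, 149, 242, 391]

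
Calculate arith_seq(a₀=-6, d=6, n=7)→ [-6, 0, 6, 12, 18, 24, 30]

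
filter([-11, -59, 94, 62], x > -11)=keep x where x > -11: -11✗, -59✗, 94✓, 62✓
= [94, 62]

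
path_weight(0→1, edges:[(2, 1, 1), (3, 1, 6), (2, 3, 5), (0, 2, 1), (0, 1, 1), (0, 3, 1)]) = 1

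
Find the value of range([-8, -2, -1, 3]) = 11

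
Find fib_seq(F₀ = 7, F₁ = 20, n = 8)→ [7, 20, 27, 47, 74, 121, 195, 316]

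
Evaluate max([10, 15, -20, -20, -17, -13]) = 15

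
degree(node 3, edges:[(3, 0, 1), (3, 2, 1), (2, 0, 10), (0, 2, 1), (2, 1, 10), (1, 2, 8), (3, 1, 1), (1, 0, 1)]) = 3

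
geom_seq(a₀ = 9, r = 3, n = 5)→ [9, 27, 81, 243, 729]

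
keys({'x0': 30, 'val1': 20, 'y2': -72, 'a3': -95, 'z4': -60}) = ['x0', 'val1', 'y2', 'a3', 'z4']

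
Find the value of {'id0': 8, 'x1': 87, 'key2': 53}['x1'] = 87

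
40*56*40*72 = 6451200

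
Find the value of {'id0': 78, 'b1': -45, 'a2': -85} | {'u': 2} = {'id0': 78, 'b1': -45, 'a2': -85, 'u': 2}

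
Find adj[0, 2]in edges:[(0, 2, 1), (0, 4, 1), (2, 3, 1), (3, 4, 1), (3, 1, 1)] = 1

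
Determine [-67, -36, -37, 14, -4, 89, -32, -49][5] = 89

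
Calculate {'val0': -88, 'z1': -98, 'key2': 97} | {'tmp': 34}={'val0': -88, 'z1': -98, 'key2': 97, 'tmp': 34}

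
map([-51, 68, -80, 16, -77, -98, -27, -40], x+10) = -51+10=-41, 68+10=78, -80+10=-70, 16+10=26, -77+10=-67, -98+10=-88, -27+10=-17, -40+10=-30
= [-41, 78, -70, 26, -67, -88, -17, -30]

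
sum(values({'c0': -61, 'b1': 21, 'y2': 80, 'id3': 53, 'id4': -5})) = (-61) + 21 + 80 + 53 + (-5)
= 88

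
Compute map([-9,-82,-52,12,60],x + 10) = -9+10=1, -82+10=-72, -52+10=-42, 12+10=22, 60+10=70
= [1, -72, -42, 22, 70]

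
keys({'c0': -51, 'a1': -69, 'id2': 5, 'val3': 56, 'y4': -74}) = ['c0', 'a1', 'id2', 'val3', 'y4']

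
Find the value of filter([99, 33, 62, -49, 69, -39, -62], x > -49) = [99, 33, 62, 69, -39]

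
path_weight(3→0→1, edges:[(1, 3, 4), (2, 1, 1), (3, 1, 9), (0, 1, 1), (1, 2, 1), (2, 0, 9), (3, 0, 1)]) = w(3→0)=1 + w(0→1)=1
= 2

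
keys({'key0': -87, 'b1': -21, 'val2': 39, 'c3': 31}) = ['key0', 'b1', 'val2', 'c3']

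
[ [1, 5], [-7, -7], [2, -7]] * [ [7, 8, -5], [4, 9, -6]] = [[27, 53, -35], [-77, -119, 77], [-14, -47, 32]]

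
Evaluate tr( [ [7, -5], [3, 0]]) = 7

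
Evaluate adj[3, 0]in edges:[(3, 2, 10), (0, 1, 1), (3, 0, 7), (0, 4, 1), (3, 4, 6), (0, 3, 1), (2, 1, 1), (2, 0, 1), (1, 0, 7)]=7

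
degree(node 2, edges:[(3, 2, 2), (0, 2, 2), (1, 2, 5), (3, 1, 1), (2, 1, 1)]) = incident: (3,2), (0,2), (1,2), (2,1)
= 4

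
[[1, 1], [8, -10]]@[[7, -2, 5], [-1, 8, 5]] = [[6, 6, 10], [66, -96, -10]]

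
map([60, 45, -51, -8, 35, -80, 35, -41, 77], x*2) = 60*2=120, 45*2=90, -51*2=-102, -8*2=-16, 35*2=70, -80*2=-160, 35*2=70, -41*2=-82, 77*2=154
= [120, 90, -102, -16, 70, -160, 70, -82, 154]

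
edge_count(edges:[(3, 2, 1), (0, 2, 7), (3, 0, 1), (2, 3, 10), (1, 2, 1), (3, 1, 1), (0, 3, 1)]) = 7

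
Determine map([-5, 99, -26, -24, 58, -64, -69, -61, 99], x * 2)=-5*2=-10, 99*2=198, -26*2=-52, -24*2=-48, 58*2=116, -64*2=-128, -69*2=-138, -61*2=-122, 99*2=198
= [-10, 198, -52, -48, 116, -128, -138, -122, 198]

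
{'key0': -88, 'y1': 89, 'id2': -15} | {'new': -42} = {'key0': -88, 'y1': 89, 'id2': -15, 'new': -42}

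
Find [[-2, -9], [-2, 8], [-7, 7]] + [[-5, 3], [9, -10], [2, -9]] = [[-7, -6], [7, -2], [-5, -2]]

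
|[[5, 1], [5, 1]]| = (5)*(1) - (1)*(5)
= 0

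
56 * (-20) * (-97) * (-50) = -5432000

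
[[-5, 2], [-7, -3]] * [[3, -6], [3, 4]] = C[0][0] = (-5)*(3) + (2)*(3) = -9
C[0][1] = (-5)*(-6) + (2)*(4) = 38
C[1][0] = (-7)*(3) + (-3)*(3) = -30
C[1][1] = (-7)*(-6) + (-3)*(4) = 30
= [[-9, 38], [-30, 30]]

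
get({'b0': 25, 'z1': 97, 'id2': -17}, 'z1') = 97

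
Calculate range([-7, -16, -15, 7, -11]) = 23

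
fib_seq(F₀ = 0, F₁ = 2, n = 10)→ [0, 2, 2, 4, 6, 10, 16, 26, 42, 68]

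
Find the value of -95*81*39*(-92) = 27609660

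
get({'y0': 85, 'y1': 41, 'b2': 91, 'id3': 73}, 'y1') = 41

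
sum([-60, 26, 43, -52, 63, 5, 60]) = 85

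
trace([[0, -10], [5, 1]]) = diagonal: 0 + 1
= 1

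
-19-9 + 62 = 34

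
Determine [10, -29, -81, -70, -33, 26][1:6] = [-29, -81, -70, -33, 26]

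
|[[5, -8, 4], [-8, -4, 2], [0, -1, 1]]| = -42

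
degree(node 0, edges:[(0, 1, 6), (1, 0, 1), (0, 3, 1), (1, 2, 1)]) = incident: (0,1), (1,0), (0,3)
= 3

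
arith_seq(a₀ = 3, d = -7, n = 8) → a_0 = 3 + 0*-7 = 3
a_1 = 3 + 1*-7 = -4
a_2 = 3 + 2*-7 = -11
...
= [3, -4, -11, -18, -25, -32, -39, -46]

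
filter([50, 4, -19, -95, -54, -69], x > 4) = keep x where x > 4: 50✓, 4✗, -19✗, -95✗, -54✗, -69✗
= [50]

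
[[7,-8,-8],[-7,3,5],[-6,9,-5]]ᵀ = [[7, -7, -6], [-8, 3, 9], [-8, 5, -5]]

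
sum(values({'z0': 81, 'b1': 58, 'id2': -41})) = 98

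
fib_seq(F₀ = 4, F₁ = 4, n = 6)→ [4, 4, 8, 12, 20, 32]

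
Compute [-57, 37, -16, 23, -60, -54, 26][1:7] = [37, -16, 23, -60, -54, 26]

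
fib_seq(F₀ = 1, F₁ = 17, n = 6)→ F_2 = F_1 + F_0 = 18
F_3 = F_2 + F_1 = 35
F_4 = F_3 + F_2 = 53
...
= [1, 17, 18, 35, 53, 88]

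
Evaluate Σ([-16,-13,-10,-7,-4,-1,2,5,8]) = (-16) + (-13) + (-10) + (-7) + (-4) + (-1) + 2 + 5 + 8
= -36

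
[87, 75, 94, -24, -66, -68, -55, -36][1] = 75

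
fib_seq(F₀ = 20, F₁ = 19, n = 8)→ [20, 19, 39, 58, 97, 155, 252, 407]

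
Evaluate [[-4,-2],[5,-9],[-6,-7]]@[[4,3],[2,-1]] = [[-20, -10], [2, 24], [-38, -11]]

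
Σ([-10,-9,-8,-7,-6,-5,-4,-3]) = -52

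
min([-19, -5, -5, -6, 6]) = -19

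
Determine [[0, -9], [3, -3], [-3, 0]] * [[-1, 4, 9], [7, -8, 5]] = [[-63, 72, -45], [-24, 36, 12], [3, -12, -27]]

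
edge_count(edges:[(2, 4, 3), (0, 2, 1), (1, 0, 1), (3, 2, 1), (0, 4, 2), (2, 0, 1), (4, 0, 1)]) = 7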